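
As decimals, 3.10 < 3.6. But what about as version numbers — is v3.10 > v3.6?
True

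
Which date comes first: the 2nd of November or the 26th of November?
the 2nd of November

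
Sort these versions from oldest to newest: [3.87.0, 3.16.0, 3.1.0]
[3.1.0, 3.16.0, 3.87.0]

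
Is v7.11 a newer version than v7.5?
Yes. Version numbers are compared segment by segment as integers, not as decimals: minor version 11 > 5, so v7.11 > v7.5 (even though the decimal 7.11 < 7.5).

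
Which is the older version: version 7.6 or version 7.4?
version 7.4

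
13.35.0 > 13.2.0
True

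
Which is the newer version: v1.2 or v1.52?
v1.52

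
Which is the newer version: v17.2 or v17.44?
v17.44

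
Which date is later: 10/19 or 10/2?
10/19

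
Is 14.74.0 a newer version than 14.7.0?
Yes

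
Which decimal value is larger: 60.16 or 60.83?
60.83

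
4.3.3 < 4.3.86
True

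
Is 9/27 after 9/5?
Yes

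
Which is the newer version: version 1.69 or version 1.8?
version 1.69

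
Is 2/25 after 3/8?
No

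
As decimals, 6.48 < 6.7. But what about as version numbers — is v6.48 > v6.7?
True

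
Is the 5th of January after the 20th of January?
No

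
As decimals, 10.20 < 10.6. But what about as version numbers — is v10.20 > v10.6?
True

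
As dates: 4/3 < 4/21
True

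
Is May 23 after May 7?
Yes. Day 23 comes after day 7 in May — this is a date comparison, not a decimal one (the decimal 5.23 would be smaller than 5.7).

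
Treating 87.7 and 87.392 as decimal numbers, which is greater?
87.7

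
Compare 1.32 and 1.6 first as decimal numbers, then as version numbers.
As decimals: 1.32 < 1.6. As versions: v1.32 > v1.6 (minor version 32 > 6).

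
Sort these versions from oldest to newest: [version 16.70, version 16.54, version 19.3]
[version 16.54, version 16.70, version 19.3]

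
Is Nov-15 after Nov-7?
Yes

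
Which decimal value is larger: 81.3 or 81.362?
81.362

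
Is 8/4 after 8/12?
No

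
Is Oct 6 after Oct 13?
No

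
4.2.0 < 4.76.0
True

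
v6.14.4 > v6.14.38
False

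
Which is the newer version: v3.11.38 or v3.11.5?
v3.11.38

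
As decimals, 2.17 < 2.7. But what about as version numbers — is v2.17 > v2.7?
True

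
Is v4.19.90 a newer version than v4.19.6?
Yes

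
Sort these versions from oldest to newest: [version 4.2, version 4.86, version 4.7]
[version 4.2, version 4.7, version 4.86]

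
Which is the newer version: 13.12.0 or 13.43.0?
13.43.0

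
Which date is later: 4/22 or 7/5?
7/5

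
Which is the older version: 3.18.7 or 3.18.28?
3.18.7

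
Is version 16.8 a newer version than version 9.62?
Yes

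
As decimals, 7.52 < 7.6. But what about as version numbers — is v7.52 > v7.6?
True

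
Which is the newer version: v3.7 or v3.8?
v3.8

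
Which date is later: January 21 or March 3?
March 3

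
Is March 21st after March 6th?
Yes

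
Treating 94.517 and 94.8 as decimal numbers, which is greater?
94.8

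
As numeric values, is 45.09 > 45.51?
False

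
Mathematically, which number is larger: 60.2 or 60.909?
60.909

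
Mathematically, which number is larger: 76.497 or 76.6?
76.6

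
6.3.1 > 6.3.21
False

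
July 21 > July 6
True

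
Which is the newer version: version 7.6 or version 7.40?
version 7.40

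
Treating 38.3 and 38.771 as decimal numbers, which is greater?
38.771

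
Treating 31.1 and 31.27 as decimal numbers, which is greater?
31.27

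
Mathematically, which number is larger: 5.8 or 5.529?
5.8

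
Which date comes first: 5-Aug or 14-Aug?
5-Aug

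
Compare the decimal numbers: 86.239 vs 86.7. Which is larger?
86.7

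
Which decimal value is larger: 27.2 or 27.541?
27.541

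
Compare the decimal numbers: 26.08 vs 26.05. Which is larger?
26.08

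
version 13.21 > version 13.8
True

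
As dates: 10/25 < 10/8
False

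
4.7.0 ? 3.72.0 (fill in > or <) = >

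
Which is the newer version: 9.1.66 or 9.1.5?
9.1.66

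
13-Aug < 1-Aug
False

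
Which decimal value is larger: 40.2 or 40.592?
40.592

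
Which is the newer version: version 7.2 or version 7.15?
version 7.15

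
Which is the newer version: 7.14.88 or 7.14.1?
7.14.88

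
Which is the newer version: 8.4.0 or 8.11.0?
8.11.0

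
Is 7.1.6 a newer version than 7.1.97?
No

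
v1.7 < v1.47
True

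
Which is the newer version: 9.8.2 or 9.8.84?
9.8.84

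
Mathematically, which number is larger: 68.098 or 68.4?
68.4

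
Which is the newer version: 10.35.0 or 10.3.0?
10.35.0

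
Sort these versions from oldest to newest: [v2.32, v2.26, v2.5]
[v2.5, v2.26, v2.32]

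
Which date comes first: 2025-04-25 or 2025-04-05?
2025-04-05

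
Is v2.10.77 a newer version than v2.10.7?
Yes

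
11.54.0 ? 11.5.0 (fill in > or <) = >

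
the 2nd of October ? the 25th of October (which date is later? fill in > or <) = <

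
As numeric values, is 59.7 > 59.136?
True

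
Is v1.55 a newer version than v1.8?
Yes. Version numbers are compared segment by segment as integers, not as decimals: minor version 55 > 8, so v1.55 > v1.8 (even though the decimal 1.55 < 1.8).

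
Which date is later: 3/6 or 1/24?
3/6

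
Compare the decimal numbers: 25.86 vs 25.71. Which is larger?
25.86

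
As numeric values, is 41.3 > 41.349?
False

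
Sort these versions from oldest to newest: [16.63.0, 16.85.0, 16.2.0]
[16.2.0, 16.63.0, 16.85.0]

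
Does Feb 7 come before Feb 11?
Yes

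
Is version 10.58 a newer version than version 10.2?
Yes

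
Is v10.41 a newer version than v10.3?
Yes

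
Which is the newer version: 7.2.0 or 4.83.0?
7.2.0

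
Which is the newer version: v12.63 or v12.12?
v12.63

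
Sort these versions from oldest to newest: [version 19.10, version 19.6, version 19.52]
[version 19.6, version 19.10, version 19.52]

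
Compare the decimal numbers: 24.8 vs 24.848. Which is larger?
24.848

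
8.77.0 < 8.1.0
False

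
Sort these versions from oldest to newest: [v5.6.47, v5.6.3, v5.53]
[v5.6.3, v5.6.47, v5.53]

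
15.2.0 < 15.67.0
True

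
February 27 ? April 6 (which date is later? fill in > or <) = <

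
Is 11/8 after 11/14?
No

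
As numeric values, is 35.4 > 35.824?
False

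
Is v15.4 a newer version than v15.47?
No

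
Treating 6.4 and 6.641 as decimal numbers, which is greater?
6.641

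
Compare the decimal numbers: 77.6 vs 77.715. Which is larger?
77.715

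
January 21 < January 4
False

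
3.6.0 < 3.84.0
True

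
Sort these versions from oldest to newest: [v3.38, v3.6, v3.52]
[v3.6, v3.38, v3.52]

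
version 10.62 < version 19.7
True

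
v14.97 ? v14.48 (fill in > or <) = >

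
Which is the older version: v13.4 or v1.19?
v1.19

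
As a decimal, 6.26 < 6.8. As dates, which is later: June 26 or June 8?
June 26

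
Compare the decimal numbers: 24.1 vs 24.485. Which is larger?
24.485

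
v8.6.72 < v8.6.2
False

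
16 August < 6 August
False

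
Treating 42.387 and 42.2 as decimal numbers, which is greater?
42.387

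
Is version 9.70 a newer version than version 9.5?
Yes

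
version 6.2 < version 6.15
True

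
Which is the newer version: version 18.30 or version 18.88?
version 18.88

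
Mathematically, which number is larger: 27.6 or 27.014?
27.6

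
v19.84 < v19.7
False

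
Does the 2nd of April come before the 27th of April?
Yes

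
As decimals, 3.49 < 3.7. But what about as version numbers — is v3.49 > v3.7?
True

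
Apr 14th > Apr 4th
True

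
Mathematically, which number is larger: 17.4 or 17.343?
17.4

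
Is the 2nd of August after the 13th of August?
No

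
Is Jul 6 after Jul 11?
No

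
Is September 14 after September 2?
Yes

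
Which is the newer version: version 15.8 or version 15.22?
version 15.22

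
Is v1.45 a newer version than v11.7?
No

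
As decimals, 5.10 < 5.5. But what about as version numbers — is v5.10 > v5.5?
True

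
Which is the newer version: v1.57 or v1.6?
v1.57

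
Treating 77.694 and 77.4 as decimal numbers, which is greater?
77.694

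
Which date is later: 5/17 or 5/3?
5/17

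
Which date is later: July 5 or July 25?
July 25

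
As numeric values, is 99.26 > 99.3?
False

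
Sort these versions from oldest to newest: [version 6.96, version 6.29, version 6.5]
[version 6.5, version 6.29, version 6.96]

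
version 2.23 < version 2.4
False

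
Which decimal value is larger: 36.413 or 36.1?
36.413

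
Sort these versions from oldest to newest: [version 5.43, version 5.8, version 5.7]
[version 5.7, version 5.8, version 5.43]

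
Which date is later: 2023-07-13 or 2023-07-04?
2023-07-13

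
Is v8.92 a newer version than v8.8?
Yes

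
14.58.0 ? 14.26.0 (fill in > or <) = >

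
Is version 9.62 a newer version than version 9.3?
Yes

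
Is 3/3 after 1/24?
Yes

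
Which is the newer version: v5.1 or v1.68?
v5.1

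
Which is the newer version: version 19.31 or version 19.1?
version 19.31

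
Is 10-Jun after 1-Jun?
Yes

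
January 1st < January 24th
True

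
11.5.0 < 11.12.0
True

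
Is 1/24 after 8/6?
No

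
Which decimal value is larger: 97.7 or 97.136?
97.7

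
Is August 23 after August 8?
Yes. Day 23 comes after day 8 in August — this is a date comparison, not a decimal one (the decimal 8.23 would be smaller than 8.8).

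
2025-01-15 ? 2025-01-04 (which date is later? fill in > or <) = >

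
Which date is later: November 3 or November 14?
November 14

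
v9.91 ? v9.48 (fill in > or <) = >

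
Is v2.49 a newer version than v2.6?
Yes. Version numbers are compared segment by segment as integers, not as decimals: minor version 49 > 6, so v2.49 > v2.6 (even though the decimal 2.49 < 2.6).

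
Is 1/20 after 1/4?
Yes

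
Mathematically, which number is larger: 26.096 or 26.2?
26.2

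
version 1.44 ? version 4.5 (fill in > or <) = <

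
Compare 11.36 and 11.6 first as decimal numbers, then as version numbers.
As decimals: 11.36 < 11.6. As versions: v11.36 > v11.6 (minor version 36 > 6).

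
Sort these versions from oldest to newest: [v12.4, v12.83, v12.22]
[v12.4, v12.22, v12.83]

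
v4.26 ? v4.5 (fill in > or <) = >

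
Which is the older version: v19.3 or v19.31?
v19.3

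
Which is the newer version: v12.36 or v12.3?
v12.36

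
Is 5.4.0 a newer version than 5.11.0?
No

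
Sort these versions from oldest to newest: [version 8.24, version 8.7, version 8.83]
[version 8.7, version 8.24, version 8.83]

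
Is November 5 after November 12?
No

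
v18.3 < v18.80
True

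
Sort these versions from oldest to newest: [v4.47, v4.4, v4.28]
[v4.4, v4.28, v4.47]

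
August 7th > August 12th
False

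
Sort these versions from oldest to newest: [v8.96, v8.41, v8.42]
[v8.41, v8.42, v8.96]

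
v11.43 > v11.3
True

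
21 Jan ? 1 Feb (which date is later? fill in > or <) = <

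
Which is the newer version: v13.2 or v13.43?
v13.43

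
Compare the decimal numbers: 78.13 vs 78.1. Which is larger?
78.13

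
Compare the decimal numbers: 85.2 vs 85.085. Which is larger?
85.2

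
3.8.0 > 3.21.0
False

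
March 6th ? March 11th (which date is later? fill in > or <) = <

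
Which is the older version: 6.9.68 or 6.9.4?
6.9.4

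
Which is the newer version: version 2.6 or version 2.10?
version 2.10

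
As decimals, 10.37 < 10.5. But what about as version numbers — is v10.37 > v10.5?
True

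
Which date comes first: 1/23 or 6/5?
1/23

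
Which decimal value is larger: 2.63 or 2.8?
2.8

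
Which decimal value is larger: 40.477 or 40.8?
40.8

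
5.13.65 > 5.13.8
True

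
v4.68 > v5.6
False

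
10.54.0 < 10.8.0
False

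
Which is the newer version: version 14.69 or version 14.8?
version 14.69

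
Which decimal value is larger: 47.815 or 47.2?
47.815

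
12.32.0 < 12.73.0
True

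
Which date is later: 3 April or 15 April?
15 April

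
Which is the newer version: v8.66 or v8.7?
v8.66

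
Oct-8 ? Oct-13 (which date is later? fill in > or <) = <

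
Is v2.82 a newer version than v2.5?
Yes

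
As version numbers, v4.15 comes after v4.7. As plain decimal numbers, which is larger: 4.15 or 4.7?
4.7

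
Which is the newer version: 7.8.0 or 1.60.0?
7.8.0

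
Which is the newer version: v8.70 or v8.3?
v8.70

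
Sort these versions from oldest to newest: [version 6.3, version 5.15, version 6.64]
[version 5.15, version 6.3, version 6.64]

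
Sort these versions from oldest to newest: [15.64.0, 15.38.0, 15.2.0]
[15.2.0, 15.38.0, 15.64.0]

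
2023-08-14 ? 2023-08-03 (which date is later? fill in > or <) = >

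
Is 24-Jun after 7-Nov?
No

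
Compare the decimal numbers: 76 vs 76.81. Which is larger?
76.81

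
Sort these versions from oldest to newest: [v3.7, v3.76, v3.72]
[v3.7, v3.72, v3.76]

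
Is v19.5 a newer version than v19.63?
No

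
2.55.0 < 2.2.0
False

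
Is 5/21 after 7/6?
No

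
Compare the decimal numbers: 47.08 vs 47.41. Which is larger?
47.41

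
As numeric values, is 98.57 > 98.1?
True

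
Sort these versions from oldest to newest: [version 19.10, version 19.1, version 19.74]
[version 19.1, version 19.10, version 19.74]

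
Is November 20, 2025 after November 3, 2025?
Yes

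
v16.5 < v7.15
False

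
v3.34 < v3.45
True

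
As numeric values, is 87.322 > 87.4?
False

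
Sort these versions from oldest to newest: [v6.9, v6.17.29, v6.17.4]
[v6.9, v6.17.4, v6.17.29]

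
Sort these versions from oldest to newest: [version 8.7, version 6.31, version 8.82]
[version 6.31, version 8.7, version 8.82]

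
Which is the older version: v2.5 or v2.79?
v2.5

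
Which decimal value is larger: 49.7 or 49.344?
49.7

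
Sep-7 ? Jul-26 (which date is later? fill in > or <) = >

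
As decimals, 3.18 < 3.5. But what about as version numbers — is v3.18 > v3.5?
True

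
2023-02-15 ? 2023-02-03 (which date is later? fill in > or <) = >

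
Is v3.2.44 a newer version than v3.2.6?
Yes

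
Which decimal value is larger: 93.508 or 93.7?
93.7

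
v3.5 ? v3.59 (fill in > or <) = <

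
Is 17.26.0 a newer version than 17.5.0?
Yes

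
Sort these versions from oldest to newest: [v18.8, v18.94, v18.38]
[v18.8, v18.38, v18.94]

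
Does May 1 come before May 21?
Yes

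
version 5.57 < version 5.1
False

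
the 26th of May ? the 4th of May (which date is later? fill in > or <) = >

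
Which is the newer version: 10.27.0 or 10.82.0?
10.82.0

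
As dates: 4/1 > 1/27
True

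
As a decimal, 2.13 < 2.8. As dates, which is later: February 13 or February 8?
February 13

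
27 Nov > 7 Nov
True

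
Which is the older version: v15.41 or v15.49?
v15.41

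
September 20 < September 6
False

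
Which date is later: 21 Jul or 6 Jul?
21 Jul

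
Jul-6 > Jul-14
False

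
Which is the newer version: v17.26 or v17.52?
v17.52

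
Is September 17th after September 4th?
Yes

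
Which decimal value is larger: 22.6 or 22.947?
22.947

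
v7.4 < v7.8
True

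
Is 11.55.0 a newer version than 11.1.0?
Yes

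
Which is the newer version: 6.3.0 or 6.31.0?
6.31.0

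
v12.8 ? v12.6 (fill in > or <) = >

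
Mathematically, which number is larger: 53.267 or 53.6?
53.6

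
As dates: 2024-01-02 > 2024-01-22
False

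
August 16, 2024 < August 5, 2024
False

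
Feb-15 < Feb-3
False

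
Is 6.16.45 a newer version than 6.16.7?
Yes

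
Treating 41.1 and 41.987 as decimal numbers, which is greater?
41.987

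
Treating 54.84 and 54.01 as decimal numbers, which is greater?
54.84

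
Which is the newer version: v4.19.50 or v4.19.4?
v4.19.50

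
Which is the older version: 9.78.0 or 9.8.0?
9.8.0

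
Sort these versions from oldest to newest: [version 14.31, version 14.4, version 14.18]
[version 14.4, version 14.18, version 14.31]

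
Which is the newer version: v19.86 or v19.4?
v19.86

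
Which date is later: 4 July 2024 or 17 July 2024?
17 July 2024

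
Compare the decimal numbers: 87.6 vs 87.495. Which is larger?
87.6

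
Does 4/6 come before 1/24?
No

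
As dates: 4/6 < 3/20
False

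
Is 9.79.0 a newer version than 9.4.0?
Yes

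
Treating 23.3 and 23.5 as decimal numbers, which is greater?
23.5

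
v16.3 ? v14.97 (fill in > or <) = >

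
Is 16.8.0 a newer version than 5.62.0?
Yes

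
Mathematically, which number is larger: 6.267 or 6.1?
6.267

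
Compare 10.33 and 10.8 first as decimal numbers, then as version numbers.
As decimals: 10.33 < 10.8. As versions: v10.33 > v10.8 (minor version 33 > 8).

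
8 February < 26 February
True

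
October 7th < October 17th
True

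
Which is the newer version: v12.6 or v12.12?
v12.12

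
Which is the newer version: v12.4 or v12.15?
v12.15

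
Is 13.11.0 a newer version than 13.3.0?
Yes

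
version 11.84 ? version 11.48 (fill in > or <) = >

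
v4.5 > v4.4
True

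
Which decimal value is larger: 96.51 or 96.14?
96.51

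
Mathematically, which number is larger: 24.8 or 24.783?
24.8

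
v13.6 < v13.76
True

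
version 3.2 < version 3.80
True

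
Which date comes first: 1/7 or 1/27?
1/7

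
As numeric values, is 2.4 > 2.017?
True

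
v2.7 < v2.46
True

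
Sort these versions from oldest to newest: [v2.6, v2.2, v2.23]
[v2.2, v2.6, v2.23]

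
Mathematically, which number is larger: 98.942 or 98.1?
98.942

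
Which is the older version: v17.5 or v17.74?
v17.5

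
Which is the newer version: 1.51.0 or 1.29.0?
1.51.0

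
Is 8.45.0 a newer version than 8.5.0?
Yes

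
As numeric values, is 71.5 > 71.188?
True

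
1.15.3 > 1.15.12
False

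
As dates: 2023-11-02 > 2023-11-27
False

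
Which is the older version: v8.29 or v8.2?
v8.2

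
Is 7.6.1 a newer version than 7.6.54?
No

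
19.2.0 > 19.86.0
False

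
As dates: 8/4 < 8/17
True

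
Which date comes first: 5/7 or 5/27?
5/7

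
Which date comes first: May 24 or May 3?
May 3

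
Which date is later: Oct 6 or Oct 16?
Oct 16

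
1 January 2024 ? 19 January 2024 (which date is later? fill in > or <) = <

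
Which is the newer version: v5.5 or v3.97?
v5.5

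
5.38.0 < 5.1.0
False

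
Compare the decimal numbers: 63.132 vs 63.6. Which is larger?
63.6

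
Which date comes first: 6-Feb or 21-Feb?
6-Feb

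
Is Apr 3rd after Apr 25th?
No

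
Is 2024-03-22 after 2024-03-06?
Yes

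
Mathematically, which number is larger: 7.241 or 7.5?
7.5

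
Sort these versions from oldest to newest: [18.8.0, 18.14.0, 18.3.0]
[18.3.0, 18.8.0, 18.14.0]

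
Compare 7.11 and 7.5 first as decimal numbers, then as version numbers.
As decimals: 7.11 < 7.5. As versions: v7.11 > v7.5 (minor version 11 > 5).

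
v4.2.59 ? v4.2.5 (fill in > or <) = >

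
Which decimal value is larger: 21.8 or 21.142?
21.8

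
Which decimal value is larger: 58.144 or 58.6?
58.6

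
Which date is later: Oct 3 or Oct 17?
Oct 17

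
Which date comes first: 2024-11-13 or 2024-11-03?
2024-11-03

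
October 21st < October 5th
False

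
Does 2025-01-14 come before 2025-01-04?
No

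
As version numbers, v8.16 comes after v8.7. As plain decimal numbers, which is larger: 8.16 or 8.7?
8.7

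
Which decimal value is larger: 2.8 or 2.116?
2.8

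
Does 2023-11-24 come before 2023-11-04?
No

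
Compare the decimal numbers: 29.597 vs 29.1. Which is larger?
29.597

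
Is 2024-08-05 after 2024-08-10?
No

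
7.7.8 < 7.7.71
True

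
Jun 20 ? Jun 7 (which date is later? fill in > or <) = >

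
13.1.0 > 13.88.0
False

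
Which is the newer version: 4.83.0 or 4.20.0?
4.83.0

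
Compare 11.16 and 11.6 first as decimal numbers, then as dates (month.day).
As decimals: 11.16 < 11.6. As dates: 11/16 is later than 11/6 (day 16 > day 6).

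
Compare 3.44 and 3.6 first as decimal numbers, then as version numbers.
As decimals: 3.44 < 3.6. As versions: v3.44 > v3.6 (minor version 44 > 6).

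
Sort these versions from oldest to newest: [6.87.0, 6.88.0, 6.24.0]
[6.24.0, 6.87.0, 6.88.0]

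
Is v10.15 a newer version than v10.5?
Yes. Version numbers are compared segment by segment as integers, not as decimals: minor version 15 > 5, so v10.15 > v10.5 (even though the decimal 10.15 < 10.5).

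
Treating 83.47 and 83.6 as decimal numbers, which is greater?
83.6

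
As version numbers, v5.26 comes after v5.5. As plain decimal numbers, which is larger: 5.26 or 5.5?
5.5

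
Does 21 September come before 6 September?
No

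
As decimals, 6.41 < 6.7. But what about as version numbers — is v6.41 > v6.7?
True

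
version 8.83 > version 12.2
False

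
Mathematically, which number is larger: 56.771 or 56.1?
56.771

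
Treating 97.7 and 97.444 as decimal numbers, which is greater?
97.7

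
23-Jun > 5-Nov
False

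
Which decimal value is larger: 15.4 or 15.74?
15.74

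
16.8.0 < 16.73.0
True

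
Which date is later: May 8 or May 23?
May 23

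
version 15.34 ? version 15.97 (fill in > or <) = <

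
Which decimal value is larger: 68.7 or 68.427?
68.7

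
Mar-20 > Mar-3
True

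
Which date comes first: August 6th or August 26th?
August 6th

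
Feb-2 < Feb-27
True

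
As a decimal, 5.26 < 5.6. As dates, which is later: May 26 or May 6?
May 26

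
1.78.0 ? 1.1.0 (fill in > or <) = >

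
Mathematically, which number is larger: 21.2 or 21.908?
21.908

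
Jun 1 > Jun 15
False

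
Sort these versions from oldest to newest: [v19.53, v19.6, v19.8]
[v19.6, v19.8, v19.53]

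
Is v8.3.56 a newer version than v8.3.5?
Yes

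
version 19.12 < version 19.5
False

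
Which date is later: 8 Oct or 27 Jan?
8 Oct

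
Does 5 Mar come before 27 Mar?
Yes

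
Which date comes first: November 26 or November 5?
November 5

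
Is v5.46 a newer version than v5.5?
Yes. Version numbers are compared segment by segment as integers, not as decimals: minor version 46 > 5, so v5.46 > v5.5 (even though the decimal 5.46 < 5.5).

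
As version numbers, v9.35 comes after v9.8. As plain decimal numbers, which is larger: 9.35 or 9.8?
9.8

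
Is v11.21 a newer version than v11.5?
Yes. Version numbers are compared segment by segment as integers, not as decimals: minor version 21 > 5, so v11.21 > v11.5 (even though the decimal 11.21 < 11.5).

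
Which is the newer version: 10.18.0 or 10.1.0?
10.18.0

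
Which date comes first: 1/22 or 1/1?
1/1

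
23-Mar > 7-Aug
False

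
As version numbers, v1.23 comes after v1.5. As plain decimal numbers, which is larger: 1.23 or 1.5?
1.5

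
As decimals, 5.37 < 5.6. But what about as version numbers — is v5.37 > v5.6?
True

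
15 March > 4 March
True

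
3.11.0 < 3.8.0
False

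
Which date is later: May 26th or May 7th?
May 26th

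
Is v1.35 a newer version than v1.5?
Yes. Version numbers are compared segment by segment as integers, not as decimals: minor version 35 > 5, so v1.35 > v1.5 (even though the decimal 1.35 < 1.5).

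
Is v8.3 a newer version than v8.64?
No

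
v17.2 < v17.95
True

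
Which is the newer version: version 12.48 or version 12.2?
version 12.48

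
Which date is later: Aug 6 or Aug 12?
Aug 12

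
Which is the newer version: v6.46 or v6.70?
v6.70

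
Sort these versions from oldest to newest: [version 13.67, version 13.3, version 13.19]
[version 13.3, version 13.19, version 13.67]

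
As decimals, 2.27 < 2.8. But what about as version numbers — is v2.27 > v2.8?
True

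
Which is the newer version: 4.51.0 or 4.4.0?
4.51.0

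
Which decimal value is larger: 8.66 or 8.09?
8.66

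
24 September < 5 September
False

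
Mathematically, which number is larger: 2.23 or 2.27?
2.27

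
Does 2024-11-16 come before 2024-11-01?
No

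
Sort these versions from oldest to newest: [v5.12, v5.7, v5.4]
[v5.4, v5.7, v5.12]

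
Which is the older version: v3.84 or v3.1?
v3.1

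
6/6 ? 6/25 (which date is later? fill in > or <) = <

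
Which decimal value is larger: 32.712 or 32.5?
32.712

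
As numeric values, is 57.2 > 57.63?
False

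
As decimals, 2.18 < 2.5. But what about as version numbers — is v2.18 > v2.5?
True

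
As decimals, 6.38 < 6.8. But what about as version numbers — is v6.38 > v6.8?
True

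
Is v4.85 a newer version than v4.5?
Yes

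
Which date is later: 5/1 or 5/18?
5/18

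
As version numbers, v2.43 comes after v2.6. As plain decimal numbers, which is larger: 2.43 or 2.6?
2.6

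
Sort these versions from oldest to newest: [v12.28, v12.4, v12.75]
[v12.4, v12.28, v12.75]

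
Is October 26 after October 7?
Yes. Day 26 comes after day 7 in October — this is a date comparison, not a decimal one (the decimal 10.26 would be smaller than 10.7).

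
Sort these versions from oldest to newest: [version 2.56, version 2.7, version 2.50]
[version 2.7, version 2.50, version 2.56]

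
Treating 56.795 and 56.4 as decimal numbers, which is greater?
56.795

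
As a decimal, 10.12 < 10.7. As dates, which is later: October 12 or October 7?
October 12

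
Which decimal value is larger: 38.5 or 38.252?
38.5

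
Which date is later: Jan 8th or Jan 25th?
Jan 25th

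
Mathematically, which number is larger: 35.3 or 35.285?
35.3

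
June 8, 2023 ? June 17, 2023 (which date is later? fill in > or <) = <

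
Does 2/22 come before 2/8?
No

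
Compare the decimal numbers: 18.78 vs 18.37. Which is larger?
18.78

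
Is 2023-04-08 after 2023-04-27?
No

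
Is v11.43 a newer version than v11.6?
Yes. Version numbers are compared segment by segment as integers, not as decimals: minor version 43 > 6, so v11.43 > v11.6 (even though the decimal 11.43 < 11.6).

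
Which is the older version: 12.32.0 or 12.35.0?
12.32.0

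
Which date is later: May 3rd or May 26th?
May 26th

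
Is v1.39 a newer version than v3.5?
No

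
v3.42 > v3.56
False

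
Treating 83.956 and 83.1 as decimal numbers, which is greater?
83.956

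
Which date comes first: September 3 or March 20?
March 20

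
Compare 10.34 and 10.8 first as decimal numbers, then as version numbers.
As decimals: 10.34 < 10.8. As versions: v10.34 > v10.8 (minor version 34 > 8).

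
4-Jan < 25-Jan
True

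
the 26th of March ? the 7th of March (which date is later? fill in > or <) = >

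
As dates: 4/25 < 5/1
True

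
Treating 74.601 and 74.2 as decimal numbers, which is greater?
74.601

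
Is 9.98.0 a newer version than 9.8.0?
Yes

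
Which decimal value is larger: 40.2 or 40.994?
40.994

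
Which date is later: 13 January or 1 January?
13 January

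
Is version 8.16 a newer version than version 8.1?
Yes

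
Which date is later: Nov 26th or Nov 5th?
Nov 26th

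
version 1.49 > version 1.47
True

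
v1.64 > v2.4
False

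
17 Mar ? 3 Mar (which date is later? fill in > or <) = >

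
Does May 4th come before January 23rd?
No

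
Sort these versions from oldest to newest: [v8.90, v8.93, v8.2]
[v8.2, v8.90, v8.93]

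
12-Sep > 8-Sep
True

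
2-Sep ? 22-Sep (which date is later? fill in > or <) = <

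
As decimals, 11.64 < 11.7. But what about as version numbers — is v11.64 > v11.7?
True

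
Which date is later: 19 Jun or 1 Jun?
19 Jun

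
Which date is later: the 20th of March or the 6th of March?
the 20th of March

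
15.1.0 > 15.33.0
False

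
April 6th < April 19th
True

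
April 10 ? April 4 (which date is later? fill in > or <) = >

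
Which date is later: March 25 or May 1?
May 1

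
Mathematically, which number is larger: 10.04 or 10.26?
10.26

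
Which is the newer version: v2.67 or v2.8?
v2.67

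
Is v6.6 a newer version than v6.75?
No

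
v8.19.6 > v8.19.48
False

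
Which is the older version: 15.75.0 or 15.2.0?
15.2.0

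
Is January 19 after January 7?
Yes. Day 19 comes after day 7 in January — this is a date comparison, not a decimal one (the decimal 1.19 would be smaller than 1.7).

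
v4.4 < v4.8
True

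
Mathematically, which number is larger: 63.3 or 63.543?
63.543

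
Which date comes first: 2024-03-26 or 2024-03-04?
2024-03-04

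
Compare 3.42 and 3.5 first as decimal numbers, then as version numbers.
As decimals: 3.42 < 3.5. As versions: v3.42 > v3.5 (minor version 42 > 5).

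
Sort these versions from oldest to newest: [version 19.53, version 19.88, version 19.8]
[version 19.8, version 19.53, version 19.88]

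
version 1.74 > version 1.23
True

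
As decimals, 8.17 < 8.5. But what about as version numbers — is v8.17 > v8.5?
True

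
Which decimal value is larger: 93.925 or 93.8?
93.925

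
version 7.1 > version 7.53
False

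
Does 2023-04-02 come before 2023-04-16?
Yes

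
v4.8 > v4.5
True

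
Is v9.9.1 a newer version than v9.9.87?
No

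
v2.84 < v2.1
False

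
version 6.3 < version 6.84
True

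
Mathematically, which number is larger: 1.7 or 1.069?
1.7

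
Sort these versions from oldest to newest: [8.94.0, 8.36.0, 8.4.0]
[8.4.0, 8.36.0, 8.94.0]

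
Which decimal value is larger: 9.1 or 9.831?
9.831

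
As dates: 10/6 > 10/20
False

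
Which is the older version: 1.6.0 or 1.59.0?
1.6.0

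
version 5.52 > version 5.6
True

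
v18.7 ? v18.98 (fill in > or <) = <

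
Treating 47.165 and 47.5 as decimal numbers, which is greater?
47.5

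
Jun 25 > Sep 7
False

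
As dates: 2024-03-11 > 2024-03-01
True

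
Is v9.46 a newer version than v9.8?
Yes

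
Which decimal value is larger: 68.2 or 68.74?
68.74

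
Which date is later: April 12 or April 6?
April 12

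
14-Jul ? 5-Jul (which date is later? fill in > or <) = >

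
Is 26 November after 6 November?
Yes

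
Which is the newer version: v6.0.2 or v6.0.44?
v6.0.44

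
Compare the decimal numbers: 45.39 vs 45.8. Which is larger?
45.8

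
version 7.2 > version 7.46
False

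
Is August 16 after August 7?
Yes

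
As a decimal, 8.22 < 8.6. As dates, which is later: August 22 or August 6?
August 22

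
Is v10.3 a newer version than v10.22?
No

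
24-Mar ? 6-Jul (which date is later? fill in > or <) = <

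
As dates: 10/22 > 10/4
True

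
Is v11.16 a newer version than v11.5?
Yes. Version numbers are compared segment by segment as integers, not as decimals: minor version 16 > 5, so v11.16 > v11.5 (even though the decimal 11.16 < 11.5).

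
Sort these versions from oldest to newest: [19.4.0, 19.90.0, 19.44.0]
[19.4.0, 19.44.0, 19.90.0]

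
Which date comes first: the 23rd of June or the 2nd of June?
the 2nd of June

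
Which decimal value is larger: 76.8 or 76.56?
76.8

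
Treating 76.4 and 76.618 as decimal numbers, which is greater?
76.618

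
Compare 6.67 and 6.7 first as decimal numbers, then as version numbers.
As decimals: 6.67 < 6.7. As versions: v6.67 > v6.7 (minor version 67 > 7).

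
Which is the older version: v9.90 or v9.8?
v9.8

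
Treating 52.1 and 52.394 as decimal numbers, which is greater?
52.394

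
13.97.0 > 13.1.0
True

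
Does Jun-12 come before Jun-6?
No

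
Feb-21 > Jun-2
False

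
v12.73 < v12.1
False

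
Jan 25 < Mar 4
True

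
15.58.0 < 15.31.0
False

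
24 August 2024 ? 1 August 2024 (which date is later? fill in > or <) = >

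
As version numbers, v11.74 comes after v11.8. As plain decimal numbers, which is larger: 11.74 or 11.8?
11.8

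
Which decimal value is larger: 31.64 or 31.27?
31.64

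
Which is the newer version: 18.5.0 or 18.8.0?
18.8.0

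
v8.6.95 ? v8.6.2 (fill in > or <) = >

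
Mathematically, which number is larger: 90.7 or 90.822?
90.822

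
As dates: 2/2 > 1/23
True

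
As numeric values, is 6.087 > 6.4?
False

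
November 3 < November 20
True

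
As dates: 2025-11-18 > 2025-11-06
True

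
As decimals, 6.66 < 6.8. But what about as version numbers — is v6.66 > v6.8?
True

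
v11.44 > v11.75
False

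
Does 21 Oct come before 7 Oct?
No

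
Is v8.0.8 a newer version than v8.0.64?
No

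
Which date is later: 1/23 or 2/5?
2/5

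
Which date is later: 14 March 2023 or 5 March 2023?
14 March 2023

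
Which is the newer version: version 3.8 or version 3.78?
version 3.78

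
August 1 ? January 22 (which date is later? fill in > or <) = >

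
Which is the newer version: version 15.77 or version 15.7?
version 15.77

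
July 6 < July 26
True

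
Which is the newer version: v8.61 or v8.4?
v8.61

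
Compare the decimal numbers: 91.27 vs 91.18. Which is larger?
91.27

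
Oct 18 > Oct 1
True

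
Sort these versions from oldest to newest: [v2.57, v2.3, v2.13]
[v2.3, v2.13, v2.57]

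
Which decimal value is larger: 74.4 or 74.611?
74.611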